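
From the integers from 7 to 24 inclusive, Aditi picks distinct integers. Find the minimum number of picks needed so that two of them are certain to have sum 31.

10

Two chosen integers sum to 31 exactly when both halves of some pair {x, 31−x} with 7 ≤ x ≤ 31−x ≤ 24 are chosen — 9 such pairs.
Every element belongs to one of those pairs, so the worst case picks one from each: 9 integers.
The 10th integer has to be the second member of some pair, so 9 + 1 = 10.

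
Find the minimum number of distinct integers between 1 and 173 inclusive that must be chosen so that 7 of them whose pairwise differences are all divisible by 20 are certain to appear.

Integers whose pairwise differences are multiples of 20 are exactly those sharing a remainder mod 20. The 20 residue classes mod 20 are the pigeonholes.
With 120 integers one could put 6 in each residue class and have no class reach 7.
The 121st integer pushes some class to 7, so 20·6 + 1 = 121.

121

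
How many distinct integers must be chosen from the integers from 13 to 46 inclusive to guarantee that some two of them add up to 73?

A set avoiding the sum 73 can contain at most one of each pair {x, 73−x}, plus the 14 elements whose complement lies outside the range.
The integers 13, …, 36 (24 of them) are such a set: any two sum to at least 13+14 = 27 and at most 35+36 = 71 < 73.
Any 25th integer completes one of the 10 pairs, so 25 choices force a sum of 73.

25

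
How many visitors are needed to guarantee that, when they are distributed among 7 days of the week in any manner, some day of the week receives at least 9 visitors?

With 56 visitors one could put exactly 8 in each of the 7 days of the week, and no day of the week would reach 9.
By the pigeonhole principle, one more visitor must land in a day of the week that already has 8, giving it 9.
So 7 × 8 + 1 = 57 visitors are required.

57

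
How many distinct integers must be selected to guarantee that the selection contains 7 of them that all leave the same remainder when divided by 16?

97

The 16 residue classes mod 16 are the pigeonholes.
With 96 integers one could put 6 in each residue class and have no class reach 7.
The 97th integer pushes some class to 7, so 16·6 + 1 = 97.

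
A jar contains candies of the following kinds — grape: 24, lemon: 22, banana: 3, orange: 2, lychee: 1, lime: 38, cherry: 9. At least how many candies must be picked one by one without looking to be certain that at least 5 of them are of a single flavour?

23

The 7 flavours are the holes; the candies drawn are the pigeons.
To avoid 5 of any one flavour, the worst case takes at most 4 of each flavour, or every candy of a flavour that has fewer than 4.
That gives 4 + 4 + 3 + 2 + 1 + 4 + 4 = 22 candies with no flavour reaching 5.
The next candy forces some flavour to 5, so 22 + 1 = 23.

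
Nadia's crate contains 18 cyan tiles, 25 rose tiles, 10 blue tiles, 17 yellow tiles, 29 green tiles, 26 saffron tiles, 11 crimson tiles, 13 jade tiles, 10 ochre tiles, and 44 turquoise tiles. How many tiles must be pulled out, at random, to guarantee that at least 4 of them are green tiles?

178

In the worst case for collecting green tiles, every non-green tile comes out first.
There are 18 + 25 + 10 + 17 + 26 + 11 + 13 + 10 + 44 = 174 non-green tiles altogether.
After those, each further tile must be green, so 174 + 4 = 178 draws guarantee 4 green tiles.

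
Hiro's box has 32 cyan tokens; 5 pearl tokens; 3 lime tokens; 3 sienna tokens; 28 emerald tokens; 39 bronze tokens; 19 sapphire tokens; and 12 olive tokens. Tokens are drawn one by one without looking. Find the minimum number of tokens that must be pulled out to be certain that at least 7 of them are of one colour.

42

An adversary could hand out at most 6 tokens per colour (pearl, lime, sienna run out sooner): 6 + 5 + 3 + 3 + 6 + 6 + 6 + 6 = 41 tokens and still no colour has 7.
Pigeonhole: one more token lands in a colour already at 6, so 42 draws are enough and 41 are not.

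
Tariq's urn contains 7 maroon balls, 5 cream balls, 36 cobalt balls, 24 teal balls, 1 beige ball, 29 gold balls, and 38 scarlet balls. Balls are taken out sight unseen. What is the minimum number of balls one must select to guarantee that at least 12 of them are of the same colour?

The 7 colours are the holes; the balls drawn are the pigeons.
To avoid 12 of any one colour, the worst case takes at most 11 of each colour, or every ball of a colour that has fewer than 11.
That gives 7 + 5 + 11 + 11 + 1 + 11 + 11 = 57 balls with no colour reaching 12.
The next ball forces some colour to 12, so 57 + 1 = 58.

58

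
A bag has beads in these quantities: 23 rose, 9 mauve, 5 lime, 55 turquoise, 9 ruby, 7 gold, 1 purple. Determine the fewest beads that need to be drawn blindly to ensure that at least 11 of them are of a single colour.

An adversary could hand out at most 10 beads per colour (5 colours run out sooner): 10 + 9 + 5 + 10 + 9 + 7 + 1 = 51 beads and still no colour has 11.
One more bead lands in a colour already at 10, so 52 draws are enough and 51 are not.

52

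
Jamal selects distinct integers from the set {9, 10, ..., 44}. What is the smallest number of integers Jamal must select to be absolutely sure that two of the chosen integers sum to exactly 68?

27

Group the elements by complementary pair {x, 68−x}: {24,44}, {25,43}, {26,42}, …, giving 10 two-element pairs, the single value 34 (it cannot pair with itself since the integers are distinct), and 15 integers whose partner 68−x falls outside [9,44].
By the pigeonhole principle, treating each of those 26 groups as a pigeonhole, one can pick one integer per group — 26 integers — with no two summing to 68.
The 27th integer lands in an occupied pair, forcing a sum of 68.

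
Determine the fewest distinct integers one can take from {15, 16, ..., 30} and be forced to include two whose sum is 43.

10

Group the elements by complementary pair {x, 43−x}: {15,28}, {16,27}, {17,26}, …, giving 7 two-element pairs and 2 integers whose partner 43−x falls outside [15,30].
Treating each of those 9 groups as a pigeonhole, one can pick one integer per group — 9 integers — with no two summing to 43.
The 10th integer lands in an occupied pair, forcing a sum of 43.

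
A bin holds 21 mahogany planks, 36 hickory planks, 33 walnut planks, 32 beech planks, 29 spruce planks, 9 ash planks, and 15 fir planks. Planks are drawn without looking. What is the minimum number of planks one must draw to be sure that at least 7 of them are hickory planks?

In the worst case for collecting hickory planks, every non-hickory plank comes out first.
There are 21 + 33 + 32 + 29 + 9 + 15 = 139 non-hickory planks altogether.
After those, each further plank must be hickory, so 139 + 7 = 146 draws guarantee 7 hickory planks.

146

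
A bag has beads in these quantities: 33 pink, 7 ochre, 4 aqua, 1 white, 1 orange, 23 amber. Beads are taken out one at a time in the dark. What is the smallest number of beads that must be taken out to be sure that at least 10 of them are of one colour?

32

Pigeonhole: the 6 colours are the holes; the beads drawn are the pigeons.
To avoid 10 of any one colour, the worst case takes at most 9 of each colour, or every bead of a colour that has fewer than 9.
That gives 9 + 7 + 4 + 1 + 1 + 9 = 31 beads with no colour reaching 10.
The next bead forces some colour to 10, so 31 + 1 = 32.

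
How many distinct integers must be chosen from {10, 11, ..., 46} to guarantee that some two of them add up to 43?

Group the elements by complementary pair {x, 43−x}: {10,33}, {11,32}, {12,31}, …, giving 12 two-element pairs and 13 integers whose partner 43−x falls outside [10,46].
Treating each of those 25 groups as a pigeonhole, one can pick one integer per group — 25 integers — with no two summing to 43.
The 26th integer lands in an occupied pair, forcing a sum of 43.

26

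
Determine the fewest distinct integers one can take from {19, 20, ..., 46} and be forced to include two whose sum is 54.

21

A set avoiding the sum 54 can contain at most one of each pair {x, 54−x}, plus the 12 elements whose complement lies outside the range or equal to its own complement.
The integers 27, …, 46 (20 of them) are such a set: any two sum to at least 27+28 = 55 > 54.
Pigeonhole: any 21st integer completes one of the 8 pairs, so 21 choices force a sum of 54.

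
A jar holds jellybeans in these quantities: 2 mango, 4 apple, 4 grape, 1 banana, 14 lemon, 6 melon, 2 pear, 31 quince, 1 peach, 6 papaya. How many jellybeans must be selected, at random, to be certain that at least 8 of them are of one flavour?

41

By the pigeonhole principle, put each drawn jellybean into a box by flavour. The largest draw with every box below 8 takes min(count, 7) from each flavour; flavours with fewer than 7 contribute all they have.
Σ min(cᵢ, 7) = 2 + 4 + 4 + 1 + 7 + 6 + 2 + 7 + 1 + 6 = 40.
Draw number 40 + 1 = 41 must push one box to 8.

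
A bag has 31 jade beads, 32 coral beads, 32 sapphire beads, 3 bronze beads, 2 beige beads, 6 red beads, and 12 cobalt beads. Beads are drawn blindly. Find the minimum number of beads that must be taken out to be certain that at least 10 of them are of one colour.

Pigeonhole: put each drawn bead into a box by colour. The largest draw with every box below 10 takes min(count, 9) from each colour; colours with fewer than 9 contribute all they have.
Σ min(cᵢ, 9) = 9 + 9 + 9 + 3 + 2 + 6 + 9 = 47.
Draw number 47 + 1 = 48 must push one box to 10.

48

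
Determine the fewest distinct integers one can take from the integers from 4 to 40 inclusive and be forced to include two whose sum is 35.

Group the elements by complementary pair {x, 35−x}: {4,31}, {5,30}, {6,29}, …, giving 14 two-element pairs and 9 integers whose partner 35−x falls outside [4,40].
By pigeonhole, treating each of those 23 groups as a pigeonhole, one can pick one integer per group — 23 integers — with no two summing to 35.
The 24th integer lands in an occupied pair, forcing a sum of 35.

24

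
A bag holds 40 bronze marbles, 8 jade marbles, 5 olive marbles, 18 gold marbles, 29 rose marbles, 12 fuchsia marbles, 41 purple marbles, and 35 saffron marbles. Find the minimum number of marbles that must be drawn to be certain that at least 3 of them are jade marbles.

In the worst case for collecting jade marbles, every non-jade marble comes out first.
There are 40 + 5 + 18 + 29 + 12 + 41 + 35 = 180 non-jade marbles altogether.
After those, each further marble must be jade, so 180 + 3 = 183 draws guarantee 3 jade marbles.

183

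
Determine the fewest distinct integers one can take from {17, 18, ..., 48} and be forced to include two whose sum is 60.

20

Group the elements by complementary pair {x, 60−x}: {17,43}, {18,42}, {19,41}, …, giving 13 two-element pairs, the single value 30 (it cannot pair with itself since the integers are distinct), and 5 integers whose partner 60−x falls outside [17,48].
Pigeonhole: treating each of those 19 groups as a pigeonhole, one can pick one integer per group — 19 integers — with no two summing to 60.
The 20th integer lands in an occupied pair, forcing a sum of 60.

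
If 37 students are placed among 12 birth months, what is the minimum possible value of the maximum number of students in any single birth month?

The 12 birth months are the holes and the 37 students are the pigeons.
If every birth month held at most 3 students, the total would be at most 12 × 3 = 36, which is less than 37.
So some birth month holds at least ⌈37/12⌉ = 4 students.

4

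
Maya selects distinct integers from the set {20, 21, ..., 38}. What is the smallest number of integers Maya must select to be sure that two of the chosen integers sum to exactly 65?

14

Group the elements by complementary pair {x, 65−x}: {27,38}, {28,37}, {29,36}, …, giving 6 two-element pairs and 7 integers whose partner 65−x falls outside [20,38].
Pigeonhole: treating each of those 13 groups as a pigeonhole, one can pick one integer per group — 13 integers — with no two summing to 65.
The 14th integer lands in an occupied pair, forcing a sum of 65.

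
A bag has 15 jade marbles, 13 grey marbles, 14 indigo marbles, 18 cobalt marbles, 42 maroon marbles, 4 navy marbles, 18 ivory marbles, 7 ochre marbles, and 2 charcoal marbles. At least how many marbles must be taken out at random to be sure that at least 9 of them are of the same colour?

An adversary could hand out at most 8 marbles per colour (navy, ochre, charcoal run out sooner): 8 + 8 + 8 + 8 + 8 + 4 + 8 + 7 + 2 = 61 marbles and still no colour has 9.
Pigeonhole: one more marble lands in a colour already at 8, so 62 draws are enough and 61 are not.

62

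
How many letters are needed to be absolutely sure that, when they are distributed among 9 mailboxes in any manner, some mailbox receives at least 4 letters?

28

With 27 letters one could put exactly 3 in each of the 9 mailboxes, and no mailbox would reach 4.
One more letter must land in a mailbox that already has 3, giving it 4.
So 9 × 3 + 1 = 28 letters are required.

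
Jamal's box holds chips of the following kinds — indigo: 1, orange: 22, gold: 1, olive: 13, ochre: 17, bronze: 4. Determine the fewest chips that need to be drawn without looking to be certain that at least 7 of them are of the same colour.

An adversary could hand out at most 6 chips per colour (indigo, gold, bronze run out sooner): 1 + 6 + 1 + 6 + 6 + 4 = 24 chips and still no colour has 7.
One more chip lands in a colour already at 6, so 25 draws are enough and 24 are not.

25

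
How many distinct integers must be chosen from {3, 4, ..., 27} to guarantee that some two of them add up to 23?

17

Two chosen integers sum to 23 exactly when both halves of some pair {x, 23−x} with 3 ≤ x ≤ 23−x ≤ 20 are chosen — 9 such pairs.
The remaining 7 elements (those with no distinct partner in range) can never complete a 23-sum, so the worst case takes all of them and one from each pair: 7 + 9 = 16.
By the pigeonhole principle, the 17th integer has to be the second member of some pair, so 16 + 1 = 17.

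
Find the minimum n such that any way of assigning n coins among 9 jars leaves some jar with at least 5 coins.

With 36 coins one could put exactly 4 in each of the 9 jars, and no jar would reach 5.
Pigeonhole: one more coin must land in a jar that already has 4, giving it 5.
So 9 × 4 + 1 = 37 coins are required.

37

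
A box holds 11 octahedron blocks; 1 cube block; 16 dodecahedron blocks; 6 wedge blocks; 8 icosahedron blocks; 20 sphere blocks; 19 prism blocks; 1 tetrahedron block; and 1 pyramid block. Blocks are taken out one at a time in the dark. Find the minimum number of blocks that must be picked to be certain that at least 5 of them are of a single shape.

28

An adversary could hand out at most 4 blocks per shape (cube, tetrahedron, pyramid run out sooner): 4 + 1 + 4 + 4 + 4 + 4 + 4 + 1 + 1 = 27 blocks and still no shape has 5.
By the pigeonhole principle, one more block lands in a shape already at 4, so 28 draws are enough and 27 are not.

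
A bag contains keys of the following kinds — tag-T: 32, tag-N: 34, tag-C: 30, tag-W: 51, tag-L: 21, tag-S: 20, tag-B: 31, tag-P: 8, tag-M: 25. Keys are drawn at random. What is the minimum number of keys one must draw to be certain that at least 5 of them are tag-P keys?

249

In the worst case for collecting tag-P keys, every non-tag-P key comes out first.
There are 32 + 34 + 30 + 51 + 21 + 20 + 31 + 25 = 244 non-tag-P keys altogether.
After those, each further key must be tag-P, so 244 + 5 = 249 draws guarantee 5 tag-P keys.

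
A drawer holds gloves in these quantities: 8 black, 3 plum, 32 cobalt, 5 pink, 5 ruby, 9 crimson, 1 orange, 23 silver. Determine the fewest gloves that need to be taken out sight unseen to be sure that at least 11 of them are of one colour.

Pigeonhole: put each drawn glove into a box by colour. The largest draw with every box below 11 takes min(count, 10) from each colour; colours with fewer than 10 contribute all they have.
Σ min(cᵢ, 10) = 8 + 3 + 10 + 5 + 5 + 9 + 1 + 10 = 51.
Draw number 51 + 1 = 52 must push one box to 11.

52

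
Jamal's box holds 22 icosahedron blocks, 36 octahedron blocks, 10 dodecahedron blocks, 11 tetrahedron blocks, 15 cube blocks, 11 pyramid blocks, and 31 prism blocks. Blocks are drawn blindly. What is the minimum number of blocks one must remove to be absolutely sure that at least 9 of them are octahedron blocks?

In the worst case for collecting octahedron blocks, every non-octahedron block comes out first.
There are 22 + 10 + 11 + 15 + 11 + 31 = 100 non-octahedron blocks altogether.
After those, each further block must be octahedron, so 100 + 9 = 109 draws guarantee 9 octahedron blocks.

109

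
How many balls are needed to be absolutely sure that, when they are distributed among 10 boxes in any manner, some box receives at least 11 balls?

With 100 balls one could put exactly 10 in each of the 10 boxes, and no box would reach 11.
By pigeonhole, one more ball must land in a box that already has 10, giving it 11.
So 10 × 10 + 1 = 101 balls are required.

101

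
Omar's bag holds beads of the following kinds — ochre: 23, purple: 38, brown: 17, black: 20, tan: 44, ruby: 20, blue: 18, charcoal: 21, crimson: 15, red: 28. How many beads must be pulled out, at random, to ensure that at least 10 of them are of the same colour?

The 10 colours are the holes; the beads drawn are the pigeons.
To avoid 10 of any one colour, the worst case takes at most 9 of each colour.
That gives 9 + 9 + 9 + 9 + 9 + 9 + 9 + 9 + 9 + 9 = 90 beads with no colour reaching 10.
The next bead forces some colour to 10, so 90 + 1 = 91.

91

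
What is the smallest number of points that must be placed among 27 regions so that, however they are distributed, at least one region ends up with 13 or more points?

With 324 points one could put exactly 12 in each of the 27 regions, and no region would reach 13.
By the pigeonhole principle, one more point must land in a region that already has 12, giving it 13.
So 27 × 12 + 1 = 325 points are required.

325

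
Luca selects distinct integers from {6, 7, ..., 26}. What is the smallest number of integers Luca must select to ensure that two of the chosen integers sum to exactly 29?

Group the elements by complementary pair {x, 29−x}: {6,23}, {7,22}, {8,21}, …, giving 9 two-element pairs and 3 integers whose partner 29−x falls outside [6,26].
By the pigeonhole principle, treating each of those 12 groups as a pigeonhole, one can pick one integer per group — 12 integers — with no two summing to 29.
The 13th integer lands in an occupied pair, forcing a sum of 29.

13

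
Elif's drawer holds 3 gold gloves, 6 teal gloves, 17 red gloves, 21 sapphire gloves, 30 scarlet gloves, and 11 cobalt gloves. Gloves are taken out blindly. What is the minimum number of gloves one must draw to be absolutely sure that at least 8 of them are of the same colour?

38

By pigeonhole, put each drawn glove into a box by colour. The largest draw with every box below 8 takes min(count, 7) from each colour; colours with fewer than 7 contribute all they have.
Σ min(cᵢ, 7) = 3 + 6 + 7 + 7 + 7 + 7 = 37.
Draw number 37 + 1 = 38 must push one box to 8.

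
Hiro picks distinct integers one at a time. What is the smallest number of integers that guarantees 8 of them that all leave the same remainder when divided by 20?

Pigeonhole: the 20 residue classes mod 20 are the pigeonholes.
With 140 integers one could put 7 in each residue class and have no class reach 8.
The 141st integer pushes some class to 8, so 20·7 + 1 = 141.

141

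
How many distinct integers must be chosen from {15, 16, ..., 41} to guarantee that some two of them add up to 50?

Two chosen integers sum to 50 exactly when both halves of some pair {x, 50−x} with 15 ≤ x ≤ 50−x ≤ 35 are chosen — 10 such pairs.
The remaining 7 elements (those with no distinct partner in range) can never complete a 50-sum, so the worst case takes all of them and one from each pair: 7 + 10 = 17.
The 18th integer has to be the second member of some pair, so 17 + 1 = 18.

18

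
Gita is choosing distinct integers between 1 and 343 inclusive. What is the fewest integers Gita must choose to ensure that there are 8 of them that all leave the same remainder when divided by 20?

141

By pigeonhole, the 20 residue classes mod 20 are the pigeonholes.
With 140 integers one could put 7 in each residue class and have no class reach 8.
The 141st integer pushes some class to 8, so 20·7 + 1 = 141.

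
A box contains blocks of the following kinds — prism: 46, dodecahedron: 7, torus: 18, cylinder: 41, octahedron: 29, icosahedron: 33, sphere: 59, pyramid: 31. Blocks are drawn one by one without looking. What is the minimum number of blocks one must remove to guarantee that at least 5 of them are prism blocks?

In the worst case for collecting prism blocks, every non-prism block comes out first.
There are 7 + 18 + 41 + 29 + 33 + 59 + 31 = 218 non-prism blocks altogether.
After those, each further block must be prism, so 218 + 5 = 223 draws guarantee 5 prism blocks.

223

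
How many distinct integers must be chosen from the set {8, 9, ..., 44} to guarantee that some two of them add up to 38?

27

Two chosen integers sum to 38 exactly when both halves of some pair {x, 38−x} with 8 ≤ x ≤ 38−x ≤ 30 are chosen — 11 such pairs.
The remaining 15 elements (those with no distinct partner in range) can never complete a 38-sum, so the worst case takes all of them and one from each pair: 15 + 11 = 26.
The 27th integer has to be the second member of some pair, so 26 + 1 = 27.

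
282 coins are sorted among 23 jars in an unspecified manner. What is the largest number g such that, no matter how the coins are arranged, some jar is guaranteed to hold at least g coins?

By the pigeonhole principle, the 23 jars are the holes and the 282 coins are the pigeons.
If every jar held at most 12 coins, the total would be at most 23 × 12 = 276, which is less than 282.
So some jar holds at least ⌈282/23⌉ = 13 coins.

13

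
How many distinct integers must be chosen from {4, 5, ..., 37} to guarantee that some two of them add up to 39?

Two chosen integers sum to 39 exactly when both halves of some pair {x, 39−x} with 4 ≤ x ≤ 39−x ≤ 35 are chosen — 16 such pairs.
The remaining 2 elements (those with no distinct partner in range) can never complete a 39-sum, so the worst case takes all of them and one from each pair: 2 + 16 = 18.
By pigeonhole, the 19th integer has to be the second member of some pair, so 18 + 1 = 19.

19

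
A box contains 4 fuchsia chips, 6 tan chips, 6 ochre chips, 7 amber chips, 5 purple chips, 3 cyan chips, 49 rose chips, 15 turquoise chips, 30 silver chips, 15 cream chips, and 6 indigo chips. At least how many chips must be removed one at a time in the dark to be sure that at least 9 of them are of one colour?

An adversary could hand out at most 8 chips per colour (7 colours run out sooner): 4 + 6 + 6 + 7 + 5 + 3 + 8 + 8 + 8 + 8 + 6 = 69 chips and still no colour has 9.
One more chip lands in a colour already at 8, so 70 draws are enough and 69 are not.

70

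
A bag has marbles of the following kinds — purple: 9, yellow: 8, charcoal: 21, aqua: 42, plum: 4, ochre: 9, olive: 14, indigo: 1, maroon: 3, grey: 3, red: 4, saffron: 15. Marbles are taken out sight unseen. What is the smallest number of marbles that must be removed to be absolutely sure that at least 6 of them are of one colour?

The 12 colours are the holes; the marbles drawn are the pigeons.
To avoid 6 of any one colour, the worst case takes at most 5 of each colour, or every marble of a colour that has fewer than 5.
That gives 5 + 5 + 5 + 5 + 4 + 5 + 5 + 1 + 3 + 3 + 4 + 5 = 50 marbles with no colour reaching 6.
The next marble forces some colour to 6, so 50 + 1 = 51.

51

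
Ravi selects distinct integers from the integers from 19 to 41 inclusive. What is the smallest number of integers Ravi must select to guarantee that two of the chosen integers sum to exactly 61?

Group the elements by complementary pair {x, 61−x}: {20,41}, {21,40}, {22,39}, …, giving 11 two-element pairs and 1 integer whose partner 61−x falls outside [19,41].
Pigeonhole: treating each of those 12 groups as a pigeonhole, one can pick one integer per group — 12 integers — with no two summing to 61.
The 13th integer lands in an occupied pair, forcing a sum of 61.

13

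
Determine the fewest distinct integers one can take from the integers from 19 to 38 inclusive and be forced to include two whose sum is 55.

Two chosen integers sum to 55 exactly when both halves of some pair {x, 55−x} with 19 ≤ x ≤ 55−x ≤ 36 are chosen — 9 such pairs.
The remaining 2 elements (those with no distinct partner in range) can never complete a 55-sum, so the worst case takes all of them and one from each pair: 2 + 9 = 11.
The 12th integer has to be the second member of some pair, so 11 + 1 = 12.

12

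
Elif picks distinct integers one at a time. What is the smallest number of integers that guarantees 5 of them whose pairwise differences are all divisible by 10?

Integers whose pairwise differences are multiples of 10 are exactly those sharing a remainder mod 10. By the pigeonhole principle, the 10 residue classes mod 10 are the pigeonholes.
With 40 integers one could put 4 in each residue class and have no class reach 5.
The 41st integer pushes some class to 5, so 10·4 + 1 = 41.

41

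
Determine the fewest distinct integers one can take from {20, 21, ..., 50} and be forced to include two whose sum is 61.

A set avoiding the sum 61 can contain at most one of each pair {x, 61−x}, plus the 9 elements whose complement lies outside the range.
The integers 31, …, 50 (20 of them) are such a set: any two sum to at least 31+32 = 63 > 61.
By the pigeonhole principle, any 21st integer completes one of the 11 pairs, so 21 choices force a sum of 61.

21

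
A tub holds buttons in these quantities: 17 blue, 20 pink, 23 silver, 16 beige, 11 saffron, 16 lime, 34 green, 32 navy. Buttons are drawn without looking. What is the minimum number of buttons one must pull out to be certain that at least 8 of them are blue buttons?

In the worst case for collecting blue buttons, every non-blue button comes out first.
There are 20 + 23 + 16 + 11 + 16 + 34 + 32 = 152 non-blue buttons altogether.
After those, each further button must be blue, so 152 + 8 = 160 draws guarantee 8 blue buttons.

160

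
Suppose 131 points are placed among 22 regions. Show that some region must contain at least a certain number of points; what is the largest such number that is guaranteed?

6

The 22 regions are the holes and the 131 points are the pigeons.
If every region held at most 5 points, the total would be at most 22 × 5 = 110, which is less than 131.
So some region holds at least ⌈131/22⌉ = 6 points.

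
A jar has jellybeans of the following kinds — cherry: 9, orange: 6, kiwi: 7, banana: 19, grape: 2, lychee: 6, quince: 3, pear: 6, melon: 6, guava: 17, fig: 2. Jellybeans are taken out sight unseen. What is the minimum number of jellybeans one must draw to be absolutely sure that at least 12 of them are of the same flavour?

An adversary could hand out at most 11 jellybeans per flavour (9 flavours run out sooner): 9 + 6 + 7 + 11 + 2 + 6 + 3 + 6 + 6 + 11 + 2 = 69 jellybeans and still no flavour has 12.
By pigeonhole, one more jellybean lands in a flavour already at 11, so 70 draws are enough and 69 are not.

70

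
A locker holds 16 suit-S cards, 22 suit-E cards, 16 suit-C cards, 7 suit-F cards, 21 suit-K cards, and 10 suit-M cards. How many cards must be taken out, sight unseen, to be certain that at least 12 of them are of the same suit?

62

An adversary could hand out at most 11 cards per suit (suit-F, suit-M run out sooner): 11 + 11 + 11 + 7 + 11 + 10 = 61 cards and still no suit has 12.
Pigeonhole: one more card lands in a suit already at 11, so 62 draws are enough and 61 are not.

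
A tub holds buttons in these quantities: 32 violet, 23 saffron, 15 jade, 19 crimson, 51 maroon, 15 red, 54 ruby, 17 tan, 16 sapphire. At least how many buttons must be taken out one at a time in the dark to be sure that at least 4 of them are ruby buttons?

192

In the worst case for collecting ruby buttons, every non-ruby button comes out first.
There are 32 + 23 + 15 + 19 + 51 + 15 + 17 + 16 = 188 non-ruby buttons altogether.
After those, each further button must be ruby, so 188 + 4 = 192 draws guarantee 4 ruby buttons.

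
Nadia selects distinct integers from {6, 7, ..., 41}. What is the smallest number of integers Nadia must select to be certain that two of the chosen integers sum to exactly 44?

Two chosen integers sum to 44 exactly when both halves of some pair {x, 44−x} with 6 ≤ x ≤ 44−x ≤ 38 are chosen — 16 such pairs.
The remaining 4 elements (those with no distinct partner in range) can never complete a 44-sum, so the worst case takes all of them and one from each pair: 4 + 16 = 20.
The 21st integer has to be the second member of some pair, so 20 + 1 = 21.

21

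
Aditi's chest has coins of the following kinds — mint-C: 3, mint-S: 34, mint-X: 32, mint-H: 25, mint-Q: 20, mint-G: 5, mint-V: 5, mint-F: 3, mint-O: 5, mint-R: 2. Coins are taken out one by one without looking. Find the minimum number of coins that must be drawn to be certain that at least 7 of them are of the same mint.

An adversary could hand out at most 6 coins per mint (6 mints run out sooner): 3 + 6 + 6 + 6 + 6 + 5 + 5 + 3 + 5 + 2 = 47 coins and still no mint has 7.
One more coin lands in a mint already at 6, so 48 draws are enough and 47 are not.

48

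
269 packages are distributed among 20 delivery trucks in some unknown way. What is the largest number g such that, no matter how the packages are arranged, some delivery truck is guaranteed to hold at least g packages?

By the pigeonhole principle, the 20 delivery trucks are the holes and the 269 packages are the pigeons.
If every delivery truck held at most 13 packages, the total would be at most 20 × 13 = 260, which is less than 269.
So some delivery truck holds at least ⌈269/20⌉ = 14 packages.

14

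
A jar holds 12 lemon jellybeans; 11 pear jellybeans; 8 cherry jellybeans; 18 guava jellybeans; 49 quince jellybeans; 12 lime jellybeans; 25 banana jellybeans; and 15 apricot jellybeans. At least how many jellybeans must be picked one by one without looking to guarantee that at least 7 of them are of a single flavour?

By the pigeonhole principle, put each drawn jellybean into a box by flavour. The largest draw with every box below 7 takes min(count, 6) from each flavour.
Σ min(cᵢ, 6) = 6 + 6 + 6 + 6 + 6 + 6 + 6 + 6 = 48.
Draw number 48 + 1 = 49 must push one box to 7.

49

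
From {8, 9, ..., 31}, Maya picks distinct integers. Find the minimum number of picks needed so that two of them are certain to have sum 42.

15

Group the elements by complementary pair {x, 42−x}: {11,31}, {12,30}, {13,29}, …, giving 10 two-element pairs, the single value 21 (it cannot pair with itself since the integers are distinct), and 3 integers whose partner 42−x falls outside [8,31].
Pigeonhole: treating each of those 14 groups as a pigeonhole, one can pick one integer per group — 14 integers — with no two summing to 42.
The 15th integer lands in an occupied pair, forcing a sum of 42.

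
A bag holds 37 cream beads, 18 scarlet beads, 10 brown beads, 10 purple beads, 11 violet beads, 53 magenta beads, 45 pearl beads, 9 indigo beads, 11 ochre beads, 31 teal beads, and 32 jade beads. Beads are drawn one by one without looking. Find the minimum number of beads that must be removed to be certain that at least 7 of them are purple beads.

In the worst case for collecting purple beads, every non-purple bead comes out first.
There are 37 + 18 + 10 + 11 + 53 + 45 + 9 + 11 + 31 + 32 = 257 non-purple beads altogether.
After those, each further bead must be purple, so 257 + 7 = 264 draws guarantee 7 purple beads.

264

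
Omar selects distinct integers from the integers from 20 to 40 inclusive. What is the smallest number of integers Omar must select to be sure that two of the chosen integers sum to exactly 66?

15

Group the elements by complementary pair {x, 66−x}: {26,40}, {27,39}, {28,38}, …, giving 7 two-element pairs, the single value 33 (it cannot pair with itself since the integers are distinct), and 6 integers whose partner 66−x falls outside [20,40].
By the pigeonhole principle, treating each of those 14 groups as a pigeonhole, one can pick one integer per group — 14 integers — with no two summing to 66.
The 15th integer lands in an occupied pair, forcing a sum of 66.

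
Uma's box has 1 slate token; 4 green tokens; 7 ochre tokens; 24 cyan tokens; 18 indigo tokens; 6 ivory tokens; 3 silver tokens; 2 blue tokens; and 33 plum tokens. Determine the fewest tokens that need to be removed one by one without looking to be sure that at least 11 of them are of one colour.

The 9 colours are the holes; the tokens drawn are the pigeons.
To avoid 11 of any one colour, the worst case takes at most 10 of each colour, or every token of a colour that has fewer than 10.
That gives 1 + 4 + 7 + 10 + 10 + 6 + 3 + 2 + 10 = 53 tokens with no colour reaching 11.
The next token forces some colour to 11, so 53 + 1 = 54.

54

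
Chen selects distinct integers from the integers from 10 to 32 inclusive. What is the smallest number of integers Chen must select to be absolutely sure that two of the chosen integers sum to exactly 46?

Group the elements by complementary pair {x, 46−x}: {14,32}, {15,31}, {16,30}, …, giving 9 two-element pairs, the single value 23 (it cannot pair with itself since the integers are distinct), and 4 integers whose partner 46−x falls outside [10,32].
By the pigeonhole principle, treating each of those 14 groups as a pigeonhole, one can pick one integer per group — 14 integers — with no two summing to 46.
The 15th integer lands in an occupied pair, forcing a sum of 46.

15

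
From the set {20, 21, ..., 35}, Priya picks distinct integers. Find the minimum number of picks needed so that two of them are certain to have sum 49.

Group the elements by complementary pair {x, 49−x}: {20,29}, {21,28}, {22,27}, …, giving 5 two-element pairs and 6 integers whose partner 49−x falls outside [20,35].
Pigeonhole: treating each of those 11 groups as a pigeonhole, one can pick one integer per group — 11 integers — with no two summing to 49.
The 12th integer lands in an occupied pair, forcing a sum of 49.

12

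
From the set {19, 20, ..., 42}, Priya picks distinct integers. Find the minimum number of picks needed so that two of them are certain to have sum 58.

Two chosen integers sum to 58 exactly when both halves of some pair {x, 58−x} with 19 ≤ x ≤ 58−x ≤ 39 are chosen — 10 such pairs.
The remaining 4 elements (those with no distinct partner in range) can never complete a 58-sum, so the worst case takes all of them and one from each pair: 4 + 10 = 14.
The 15th integer has to be the second member of some pair, so 14 + 1 = 15.

15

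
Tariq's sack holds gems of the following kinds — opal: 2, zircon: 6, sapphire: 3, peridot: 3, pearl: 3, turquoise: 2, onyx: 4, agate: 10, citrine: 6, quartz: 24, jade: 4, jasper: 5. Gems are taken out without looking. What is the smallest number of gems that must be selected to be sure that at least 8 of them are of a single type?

53

The 12 types are the holes; the gems drawn are the pigeons.
To avoid 8 of any one type, the worst case takes at most 7 of each type, or every gem of a type that has fewer than 7.
That gives 2 + 6 + 3 + 3 + 3 + 2 + 4 + 7 + 6 + 7 + 4 + 5 = 52 gems with no type reaching 8.
The next gem forces some type to 8, so 52 + 1 = 53.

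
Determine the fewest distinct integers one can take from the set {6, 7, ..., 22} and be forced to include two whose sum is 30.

Group the elements by complementary pair {x, 30−x}: {8,22}, {9,21}, {10,20}, …, giving 7 two-element pairs, the single value 15 (it cannot pair with itself since the integers are distinct), and 2 integers whose partner 30−x falls outside [6,22].
Treating each of those 10 groups as a pigeonhole, one can pick one integer per group — 10 integers — with no two summing to 30.
The 11th integer lands in an occupied pair, forcing a sum of 30.

11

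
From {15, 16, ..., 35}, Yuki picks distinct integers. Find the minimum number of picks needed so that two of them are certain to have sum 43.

15

Group the elements by complementary pair {x, 43−x}: {15,28}, {16,27}, {17,26}, …, giving 7 two-element pairs and 7 integers whose partner 43−x falls outside [15,35].
By the pigeonhole principle, treating each of those 14 groups as a pigeonhole, one can pick one integer per group — 14 integers — with no two summing to 43.
The 15th integer lands in an occupied pair, forcing a sum of 43.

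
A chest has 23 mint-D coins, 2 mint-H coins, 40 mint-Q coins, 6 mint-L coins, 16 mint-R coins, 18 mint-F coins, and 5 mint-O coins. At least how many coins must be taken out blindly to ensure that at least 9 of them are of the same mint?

46

Put each drawn coin into a box by mint. The largest draw with every box below 9 takes min(count, 8) from each mint; mints with fewer than 8 contribute all they have.
Σ min(cᵢ, 8) = 8 + 2 + 8 + 6 + 8 + 8 + 5 = 45.
Draw number 45 + 1 = 46 must push one box to 9.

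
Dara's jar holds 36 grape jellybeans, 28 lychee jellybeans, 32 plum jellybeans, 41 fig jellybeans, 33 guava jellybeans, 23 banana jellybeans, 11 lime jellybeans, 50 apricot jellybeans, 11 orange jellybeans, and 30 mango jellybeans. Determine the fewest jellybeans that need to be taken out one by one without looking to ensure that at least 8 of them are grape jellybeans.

In the worst case for collecting grape jellybeans, every non-grape jellybean comes out first.
There are 28 + 32 + 41 + 33 + 23 + 11 + 50 + 11 + 30 = 259 non-grape jellybeans altogether.
After those, each further jellybean must be grape, so 259 + 8 = 267 draws guarantee 8 grape jellybeans.

267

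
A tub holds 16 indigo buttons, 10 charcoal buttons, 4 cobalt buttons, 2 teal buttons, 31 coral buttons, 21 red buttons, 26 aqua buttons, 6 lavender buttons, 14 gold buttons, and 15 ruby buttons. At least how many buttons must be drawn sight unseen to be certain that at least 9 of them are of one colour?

69

Pigeonhole: the 10 colours are the holes; the buttons drawn are the pigeons.
To avoid 9 of any one colour, the worst case takes at most 8 of each colour, or every button of a colour that has fewer than 8.
That gives 8 + 8 + 4 + 2 + 8 + 8 + 8 + 6 + 8 + 8 = 68 buttons with no colour reaching 9.
The next button forces some colour to 9, so 68 + 1 = 69.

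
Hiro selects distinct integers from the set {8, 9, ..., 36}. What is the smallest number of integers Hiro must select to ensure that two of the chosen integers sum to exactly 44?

Two chosen integers sum to 44 exactly when both halves of some pair {x, 44−x} with 8 ≤ x ≤ 44−x ≤ 36 are chosen — 14 such pairs.
The remaining 1 element (those with no distinct partner in range) can never complete a 44-sum, so the worst case takes all of them and one from each pair: 1 + 14 = 15.
The 16th integer has to be the second member of some pair, so 15 + 1 = 16.

16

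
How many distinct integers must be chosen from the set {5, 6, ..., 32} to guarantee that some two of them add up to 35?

16

A set avoiding the sum 35 can contain at most one of each pair {x, 35−x}, plus the 2 elements whose complement lies outside the range.
The integers 18, …, 32 (15 of them) are such a set: any two sum to at least 18+19 = 37 > 35.
By pigeonhole, any 16th integer completes one of the 13 pairs, so 16 choices force a sum of 35.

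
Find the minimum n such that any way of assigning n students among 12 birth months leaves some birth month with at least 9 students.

97

With 96 students one could put exactly 8 in each of the 12 birth months, and no birth month would reach 9.
By the pigeonhole principle, one more student must land in a birth month that already has 8, giving it 9.
So 12 × 8 + 1 = 97 students are required.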